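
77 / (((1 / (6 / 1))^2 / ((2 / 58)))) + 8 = 3004 / 29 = 103.59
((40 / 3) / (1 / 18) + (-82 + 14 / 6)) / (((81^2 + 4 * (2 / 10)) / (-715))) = -17.47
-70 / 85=-14 / 17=-0.82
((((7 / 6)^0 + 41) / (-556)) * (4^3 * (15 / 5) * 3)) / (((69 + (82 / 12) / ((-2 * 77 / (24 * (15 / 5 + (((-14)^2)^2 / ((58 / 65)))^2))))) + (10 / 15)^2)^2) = -2054330165476512 / 183954115930916034110428032621739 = -0.00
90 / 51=30 / 17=1.76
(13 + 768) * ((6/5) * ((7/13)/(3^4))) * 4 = 24.92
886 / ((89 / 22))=19492 / 89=219.01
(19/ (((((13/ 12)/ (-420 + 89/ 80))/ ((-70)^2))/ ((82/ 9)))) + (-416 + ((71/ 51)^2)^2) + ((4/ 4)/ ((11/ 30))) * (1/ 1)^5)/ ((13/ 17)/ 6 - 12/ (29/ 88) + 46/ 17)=18403549605582584530/ 1884218976783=9767203.19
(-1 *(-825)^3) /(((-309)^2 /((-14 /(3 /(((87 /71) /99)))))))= -339.69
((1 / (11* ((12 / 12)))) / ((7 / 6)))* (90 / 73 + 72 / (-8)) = -486 / 803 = -0.61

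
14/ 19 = 0.74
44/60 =11/15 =0.73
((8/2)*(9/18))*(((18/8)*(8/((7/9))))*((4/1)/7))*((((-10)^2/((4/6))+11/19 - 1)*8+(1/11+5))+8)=327670272/10241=31995.93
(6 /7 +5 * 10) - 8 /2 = 328 /7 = 46.86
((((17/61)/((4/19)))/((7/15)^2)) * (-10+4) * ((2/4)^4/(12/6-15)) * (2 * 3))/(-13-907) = -130815/114395008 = -0.00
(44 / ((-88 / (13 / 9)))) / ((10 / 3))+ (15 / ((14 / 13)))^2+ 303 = 730279 / 1470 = 496.79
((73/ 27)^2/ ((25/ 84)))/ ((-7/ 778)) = -16583848/ 6075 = -2729.85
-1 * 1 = -1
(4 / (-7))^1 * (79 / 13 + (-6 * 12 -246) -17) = 187.96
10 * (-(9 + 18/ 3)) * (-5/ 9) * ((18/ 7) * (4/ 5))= 1200/ 7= 171.43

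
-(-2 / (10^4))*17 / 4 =17 / 20000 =0.00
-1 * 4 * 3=-12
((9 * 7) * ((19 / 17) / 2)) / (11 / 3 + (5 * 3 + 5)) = 3591 / 2414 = 1.49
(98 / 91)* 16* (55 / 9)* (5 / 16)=3850 / 117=32.91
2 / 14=1 / 7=0.14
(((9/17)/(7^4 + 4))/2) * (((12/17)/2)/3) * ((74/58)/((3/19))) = 57/544765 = 0.00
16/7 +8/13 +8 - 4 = 628/91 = 6.90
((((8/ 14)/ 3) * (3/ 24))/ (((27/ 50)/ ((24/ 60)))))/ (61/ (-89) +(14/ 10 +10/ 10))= 4450/ 432621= 0.01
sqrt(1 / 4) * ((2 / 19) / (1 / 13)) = 13 / 19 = 0.68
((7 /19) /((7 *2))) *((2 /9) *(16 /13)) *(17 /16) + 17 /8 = 37927 /17784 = 2.13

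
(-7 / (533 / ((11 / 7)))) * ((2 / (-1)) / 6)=11 / 1599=0.01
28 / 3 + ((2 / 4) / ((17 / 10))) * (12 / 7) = 3512 / 357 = 9.84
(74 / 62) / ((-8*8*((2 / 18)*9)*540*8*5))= -37 / 42854400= -0.00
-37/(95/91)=-3367/95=-35.44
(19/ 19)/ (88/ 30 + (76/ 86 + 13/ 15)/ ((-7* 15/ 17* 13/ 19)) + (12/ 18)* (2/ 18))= 2641275/ 6849389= 0.39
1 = 1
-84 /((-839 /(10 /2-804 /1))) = -67116 /839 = -80.00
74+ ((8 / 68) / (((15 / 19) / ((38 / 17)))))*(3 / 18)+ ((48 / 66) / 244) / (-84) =9047281913 / 122168970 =74.06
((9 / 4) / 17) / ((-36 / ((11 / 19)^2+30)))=-10951 / 98192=-0.11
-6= -6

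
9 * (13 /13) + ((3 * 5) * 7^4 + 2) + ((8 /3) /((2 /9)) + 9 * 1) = 36047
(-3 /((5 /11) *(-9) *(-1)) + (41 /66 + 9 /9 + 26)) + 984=333593 /330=1010.89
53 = 53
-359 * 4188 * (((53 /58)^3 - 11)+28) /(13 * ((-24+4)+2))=434231167271 /3804684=114130.68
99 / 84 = 33 / 28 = 1.18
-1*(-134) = 134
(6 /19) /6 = 1 /19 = 0.05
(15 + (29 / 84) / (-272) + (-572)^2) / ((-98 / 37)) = -276606180751 / 2239104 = -123534.32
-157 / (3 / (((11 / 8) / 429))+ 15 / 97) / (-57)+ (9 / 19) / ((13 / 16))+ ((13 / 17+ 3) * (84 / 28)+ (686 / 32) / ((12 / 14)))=1350363384865 / 36604664928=36.89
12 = 12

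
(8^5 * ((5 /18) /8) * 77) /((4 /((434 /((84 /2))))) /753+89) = 6135162880 /6232617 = 984.36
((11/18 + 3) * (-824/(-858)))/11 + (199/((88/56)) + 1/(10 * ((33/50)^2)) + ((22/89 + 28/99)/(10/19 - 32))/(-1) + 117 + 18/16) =170623428713/695505096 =245.32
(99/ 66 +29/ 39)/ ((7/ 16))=5.13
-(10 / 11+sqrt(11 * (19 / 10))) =-sqrt(2090) / 10 - 10 / 11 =-5.48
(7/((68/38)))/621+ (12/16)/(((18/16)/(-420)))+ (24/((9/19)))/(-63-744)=-280.06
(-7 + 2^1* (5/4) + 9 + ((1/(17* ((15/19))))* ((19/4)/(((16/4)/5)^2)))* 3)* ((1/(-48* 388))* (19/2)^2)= -2419061/81051648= -0.03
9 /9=1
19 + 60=79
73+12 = 85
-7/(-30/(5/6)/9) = 7/4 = 1.75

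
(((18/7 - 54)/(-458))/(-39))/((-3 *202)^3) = 5/386467965702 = 0.00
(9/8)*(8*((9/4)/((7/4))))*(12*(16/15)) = 5184/35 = 148.11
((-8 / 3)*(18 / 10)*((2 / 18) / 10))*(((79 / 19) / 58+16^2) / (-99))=0.14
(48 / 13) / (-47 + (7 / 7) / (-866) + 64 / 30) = -623520 / 7576829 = -0.08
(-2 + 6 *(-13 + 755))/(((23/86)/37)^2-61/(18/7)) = -405511216200/2161709213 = -187.59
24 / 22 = 12 / 11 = 1.09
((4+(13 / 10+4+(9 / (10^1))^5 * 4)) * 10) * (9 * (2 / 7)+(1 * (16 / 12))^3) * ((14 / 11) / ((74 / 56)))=1270764908 / 2289375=555.07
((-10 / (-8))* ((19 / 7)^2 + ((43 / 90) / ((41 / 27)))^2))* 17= 1045491653 / 6589520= 158.66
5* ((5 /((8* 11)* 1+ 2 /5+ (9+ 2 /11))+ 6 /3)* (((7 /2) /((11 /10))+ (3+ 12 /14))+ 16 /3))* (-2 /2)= -157318610 /1239777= -126.89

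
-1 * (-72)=72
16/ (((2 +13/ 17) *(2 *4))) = 34/ 47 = 0.72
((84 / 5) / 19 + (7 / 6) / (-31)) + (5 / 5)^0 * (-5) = -73391 / 17670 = -4.15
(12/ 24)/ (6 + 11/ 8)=4/ 59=0.07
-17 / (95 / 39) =-663 / 95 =-6.98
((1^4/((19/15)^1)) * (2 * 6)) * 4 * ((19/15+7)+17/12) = 6972/19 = 366.95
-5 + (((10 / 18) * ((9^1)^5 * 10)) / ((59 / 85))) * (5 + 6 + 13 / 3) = 427558205 / 59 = 7246749.24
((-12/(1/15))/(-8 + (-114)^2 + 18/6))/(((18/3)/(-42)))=1260/12991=0.10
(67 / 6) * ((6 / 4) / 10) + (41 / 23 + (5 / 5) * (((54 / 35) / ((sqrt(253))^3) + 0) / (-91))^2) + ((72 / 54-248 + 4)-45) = -1120545752479218151 / 3942681350407800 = -284.21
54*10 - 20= 520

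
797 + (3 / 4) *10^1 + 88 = 1785 / 2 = 892.50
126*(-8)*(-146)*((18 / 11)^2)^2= 15449107968 / 14641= 1055194.86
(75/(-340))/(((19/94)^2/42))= -1391670/6137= -226.77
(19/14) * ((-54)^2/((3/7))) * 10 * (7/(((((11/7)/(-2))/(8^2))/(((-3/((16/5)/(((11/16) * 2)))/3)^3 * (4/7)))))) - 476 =2443636951/1024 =2386364.21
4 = 4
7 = 7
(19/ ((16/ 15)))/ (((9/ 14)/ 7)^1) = 4655/ 24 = 193.96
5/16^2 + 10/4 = 645/256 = 2.52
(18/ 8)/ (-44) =-0.05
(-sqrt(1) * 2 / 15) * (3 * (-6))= 12 / 5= 2.40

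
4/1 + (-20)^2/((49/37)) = 14996/49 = 306.04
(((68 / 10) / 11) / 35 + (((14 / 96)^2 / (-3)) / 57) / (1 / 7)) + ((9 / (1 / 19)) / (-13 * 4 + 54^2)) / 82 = 97516295959 / 5566038508800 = 0.02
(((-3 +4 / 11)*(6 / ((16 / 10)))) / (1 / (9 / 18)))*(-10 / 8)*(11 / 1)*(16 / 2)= 2175 / 4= 543.75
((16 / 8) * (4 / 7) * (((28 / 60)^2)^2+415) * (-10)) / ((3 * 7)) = -336188416 / 1488375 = -225.88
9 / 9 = 1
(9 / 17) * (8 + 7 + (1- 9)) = 3.71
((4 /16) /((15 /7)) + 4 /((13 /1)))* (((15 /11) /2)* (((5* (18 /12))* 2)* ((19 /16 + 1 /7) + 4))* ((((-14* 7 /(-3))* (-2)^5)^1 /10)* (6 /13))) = -4149747 /3718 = -1116.12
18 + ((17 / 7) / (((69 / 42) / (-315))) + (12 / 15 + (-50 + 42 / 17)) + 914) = 820354 / 1955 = 419.62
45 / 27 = 5 / 3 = 1.67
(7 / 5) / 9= 7 / 45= 0.16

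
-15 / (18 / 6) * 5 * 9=-225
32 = 32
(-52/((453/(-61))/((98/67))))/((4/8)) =621712/30351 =20.48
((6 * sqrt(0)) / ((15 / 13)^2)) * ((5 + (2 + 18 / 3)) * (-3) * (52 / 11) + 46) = 0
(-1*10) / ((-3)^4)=-10 / 81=-0.12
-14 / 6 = -7 / 3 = -2.33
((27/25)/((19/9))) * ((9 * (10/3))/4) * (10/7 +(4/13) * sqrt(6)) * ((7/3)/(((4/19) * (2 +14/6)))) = 5103 * sqrt(6)/1690 +729/52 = 21.42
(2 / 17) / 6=1 / 51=0.02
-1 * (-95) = 95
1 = 1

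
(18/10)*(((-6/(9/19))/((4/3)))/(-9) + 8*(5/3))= 259/10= 25.90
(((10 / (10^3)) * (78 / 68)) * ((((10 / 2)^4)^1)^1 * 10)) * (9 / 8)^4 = 31984875 / 278528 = 114.84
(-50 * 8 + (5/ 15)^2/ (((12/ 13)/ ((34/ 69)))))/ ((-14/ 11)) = 16391969/ 52164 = 314.24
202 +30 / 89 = 18008 / 89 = 202.34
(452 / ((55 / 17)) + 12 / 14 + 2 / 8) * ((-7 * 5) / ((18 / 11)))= -216857 / 72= -3011.90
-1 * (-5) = 5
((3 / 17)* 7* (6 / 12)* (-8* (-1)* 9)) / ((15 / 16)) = 47.44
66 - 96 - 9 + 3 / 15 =-194 / 5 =-38.80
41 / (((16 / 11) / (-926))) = -208813 / 8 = -26101.62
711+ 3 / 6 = 1423 / 2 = 711.50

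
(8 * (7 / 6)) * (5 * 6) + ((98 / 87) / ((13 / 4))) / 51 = 16151072 / 57681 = 280.01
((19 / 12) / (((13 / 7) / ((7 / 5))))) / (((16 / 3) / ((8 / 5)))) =931 / 2600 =0.36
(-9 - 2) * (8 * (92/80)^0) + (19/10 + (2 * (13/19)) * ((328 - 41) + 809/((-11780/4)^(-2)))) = 1824284136761/190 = 9601495456.64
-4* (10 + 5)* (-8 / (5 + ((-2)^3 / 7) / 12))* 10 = 100800 / 103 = 978.64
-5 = -5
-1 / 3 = -0.33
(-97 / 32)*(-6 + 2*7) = -97 / 4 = -24.25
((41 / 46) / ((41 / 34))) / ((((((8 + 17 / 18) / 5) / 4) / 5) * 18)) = 1700 / 3703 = 0.46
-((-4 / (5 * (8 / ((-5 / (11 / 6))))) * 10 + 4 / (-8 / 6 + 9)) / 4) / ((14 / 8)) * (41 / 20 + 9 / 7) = -1.55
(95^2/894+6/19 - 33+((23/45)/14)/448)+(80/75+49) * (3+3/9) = 115298664473/799021440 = 144.30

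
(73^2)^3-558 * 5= 151334223499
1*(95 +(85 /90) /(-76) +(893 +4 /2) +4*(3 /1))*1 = 1370719 /1368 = 1001.99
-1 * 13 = -13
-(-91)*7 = 637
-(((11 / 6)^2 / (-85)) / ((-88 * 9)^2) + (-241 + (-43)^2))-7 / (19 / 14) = -486202175981 / 301397760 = -1613.16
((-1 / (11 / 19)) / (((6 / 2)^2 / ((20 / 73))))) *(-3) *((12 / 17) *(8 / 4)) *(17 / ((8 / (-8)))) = -3040 / 803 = -3.79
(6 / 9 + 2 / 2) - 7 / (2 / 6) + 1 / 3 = -19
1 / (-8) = -1 / 8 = -0.12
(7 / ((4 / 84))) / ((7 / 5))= 105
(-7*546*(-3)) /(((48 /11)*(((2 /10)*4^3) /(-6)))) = -315315 /256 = -1231.70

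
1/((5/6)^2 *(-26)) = -18/325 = -0.06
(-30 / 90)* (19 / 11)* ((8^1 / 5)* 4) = -608 / 165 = -3.68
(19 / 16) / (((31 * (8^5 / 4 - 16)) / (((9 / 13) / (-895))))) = -0.00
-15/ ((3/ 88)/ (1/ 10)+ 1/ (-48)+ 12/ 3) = -7920/ 2281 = -3.47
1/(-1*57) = -1/57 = -0.02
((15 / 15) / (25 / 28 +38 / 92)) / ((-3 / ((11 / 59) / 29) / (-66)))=155848 / 1438951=0.11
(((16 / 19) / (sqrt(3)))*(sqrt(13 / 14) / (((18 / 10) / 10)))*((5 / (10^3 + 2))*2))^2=0.00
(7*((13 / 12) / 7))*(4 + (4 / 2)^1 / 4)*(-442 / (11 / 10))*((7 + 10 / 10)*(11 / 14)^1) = -12312.86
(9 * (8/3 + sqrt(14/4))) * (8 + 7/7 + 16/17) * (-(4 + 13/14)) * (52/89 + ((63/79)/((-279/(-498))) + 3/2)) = -15283443006/3705337 - 22925164509 * sqrt(14)/29642696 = -7018.45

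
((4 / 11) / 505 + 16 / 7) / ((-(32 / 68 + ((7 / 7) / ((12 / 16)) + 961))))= -4534308 / 1909370155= -0.00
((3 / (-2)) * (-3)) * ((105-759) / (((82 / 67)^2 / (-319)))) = 4214349513 / 6724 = 626762.27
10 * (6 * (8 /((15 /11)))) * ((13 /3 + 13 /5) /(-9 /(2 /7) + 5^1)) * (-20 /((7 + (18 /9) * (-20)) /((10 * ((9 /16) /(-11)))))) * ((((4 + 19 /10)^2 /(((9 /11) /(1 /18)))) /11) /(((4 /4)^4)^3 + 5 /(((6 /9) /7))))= 2896192 /25264305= 0.11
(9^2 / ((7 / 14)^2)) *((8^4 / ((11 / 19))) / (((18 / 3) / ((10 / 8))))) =5253120 / 11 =477556.36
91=91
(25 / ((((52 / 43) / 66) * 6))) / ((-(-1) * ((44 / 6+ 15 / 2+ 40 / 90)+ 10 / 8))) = 21285 / 1547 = 13.76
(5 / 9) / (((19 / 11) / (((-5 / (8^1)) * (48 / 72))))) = -275 / 2052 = -0.13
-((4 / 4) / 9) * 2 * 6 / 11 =-4 / 33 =-0.12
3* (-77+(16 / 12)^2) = -677 / 3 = -225.67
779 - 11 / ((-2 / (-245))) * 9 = -22697 / 2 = -11348.50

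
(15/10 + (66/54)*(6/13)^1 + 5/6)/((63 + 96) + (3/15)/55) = 31075/1705314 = 0.02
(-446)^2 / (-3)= -198916 / 3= -66305.33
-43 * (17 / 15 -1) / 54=-43 / 405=-0.11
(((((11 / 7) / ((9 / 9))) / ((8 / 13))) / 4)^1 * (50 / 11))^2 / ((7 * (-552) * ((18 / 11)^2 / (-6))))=12780625 / 2617380864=0.00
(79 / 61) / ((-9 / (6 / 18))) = -79 / 1647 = -0.05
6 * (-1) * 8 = -48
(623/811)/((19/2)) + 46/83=812232/1278947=0.64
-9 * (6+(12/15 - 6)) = -36/5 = -7.20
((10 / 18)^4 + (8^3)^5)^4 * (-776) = -2203642257002756810154188049694087384955993440463867851000940586942513416 / 1853020188851841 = -1189216539711942633055343000000000000000000000000000000000.00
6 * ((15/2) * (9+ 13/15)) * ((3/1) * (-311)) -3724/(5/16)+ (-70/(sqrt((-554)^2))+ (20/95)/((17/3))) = -190648783429/447355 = -426168.89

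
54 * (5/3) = 90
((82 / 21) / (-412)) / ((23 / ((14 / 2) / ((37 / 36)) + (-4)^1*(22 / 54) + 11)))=-662765 / 99398502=-0.01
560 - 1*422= 138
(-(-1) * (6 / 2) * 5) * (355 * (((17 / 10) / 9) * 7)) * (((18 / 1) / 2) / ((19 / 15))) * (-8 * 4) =-30416400 / 19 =-1600863.16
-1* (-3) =3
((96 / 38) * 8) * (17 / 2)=3264 / 19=171.79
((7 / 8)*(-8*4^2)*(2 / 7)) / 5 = -32 / 5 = -6.40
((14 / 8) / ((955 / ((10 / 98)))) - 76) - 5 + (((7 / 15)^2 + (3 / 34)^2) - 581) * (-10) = 398299321559 / 69550740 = 5726.74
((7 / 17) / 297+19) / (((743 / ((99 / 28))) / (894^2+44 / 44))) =38338599653 / 530502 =72268.53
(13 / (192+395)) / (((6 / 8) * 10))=0.00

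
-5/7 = -0.71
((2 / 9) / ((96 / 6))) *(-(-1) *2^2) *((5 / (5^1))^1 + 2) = 1 / 6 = 0.17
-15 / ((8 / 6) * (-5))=9 / 4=2.25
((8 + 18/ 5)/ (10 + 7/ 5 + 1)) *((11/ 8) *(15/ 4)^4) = 16149375/ 63488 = 254.37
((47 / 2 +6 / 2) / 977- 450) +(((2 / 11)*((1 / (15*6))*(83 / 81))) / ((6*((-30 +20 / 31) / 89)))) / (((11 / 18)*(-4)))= -235257522093031 / 522826504200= -449.97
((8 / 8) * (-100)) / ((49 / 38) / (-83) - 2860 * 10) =315400 / 90204449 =0.00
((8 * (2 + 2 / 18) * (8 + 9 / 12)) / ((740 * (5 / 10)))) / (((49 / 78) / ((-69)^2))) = 783978 / 259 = 3026.94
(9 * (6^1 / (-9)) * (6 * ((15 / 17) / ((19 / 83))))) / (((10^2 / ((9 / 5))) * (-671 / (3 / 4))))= 60507 / 21673300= 0.00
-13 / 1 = -13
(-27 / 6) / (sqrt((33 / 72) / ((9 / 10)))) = -27 * sqrt(165) / 55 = -6.31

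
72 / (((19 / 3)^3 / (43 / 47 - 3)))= -190512 / 322373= -0.59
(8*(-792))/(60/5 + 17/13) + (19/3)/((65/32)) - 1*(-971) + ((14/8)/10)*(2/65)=25846601/51900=498.01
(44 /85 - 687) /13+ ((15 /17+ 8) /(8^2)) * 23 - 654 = -49759599 /70720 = -703.61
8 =8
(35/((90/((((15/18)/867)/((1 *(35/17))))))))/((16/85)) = 5/5184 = 0.00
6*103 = 618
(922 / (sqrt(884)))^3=97972181 * sqrt(221) / 48841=29820.46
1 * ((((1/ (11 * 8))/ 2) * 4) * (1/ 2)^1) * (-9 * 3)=-27/ 88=-0.31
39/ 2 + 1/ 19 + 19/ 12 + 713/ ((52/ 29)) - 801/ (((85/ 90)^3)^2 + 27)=20943733409113/ 53720654169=389.86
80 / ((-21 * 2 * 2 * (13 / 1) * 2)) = -10 / 273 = -0.04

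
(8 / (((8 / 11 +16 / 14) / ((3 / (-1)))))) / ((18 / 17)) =-1309 / 108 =-12.12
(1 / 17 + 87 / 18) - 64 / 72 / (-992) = 92831 / 18972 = 4.89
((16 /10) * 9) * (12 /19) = 864 /95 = 9.09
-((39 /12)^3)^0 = -1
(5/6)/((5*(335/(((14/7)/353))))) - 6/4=-1064293/709530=-1.50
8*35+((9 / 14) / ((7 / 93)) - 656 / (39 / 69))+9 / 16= -8882451 / 10192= -871.51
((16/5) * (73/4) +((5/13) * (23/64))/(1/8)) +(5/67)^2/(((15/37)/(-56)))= 411322181/7002840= 58.74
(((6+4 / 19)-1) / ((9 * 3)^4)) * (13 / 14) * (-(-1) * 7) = 0.00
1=1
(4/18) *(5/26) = 5/117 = 0.04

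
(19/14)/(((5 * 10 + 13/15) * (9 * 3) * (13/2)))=95/624897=0.00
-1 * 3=-3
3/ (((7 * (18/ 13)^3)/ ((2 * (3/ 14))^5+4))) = 148233787/ 228709656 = 0.65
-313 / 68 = -4.60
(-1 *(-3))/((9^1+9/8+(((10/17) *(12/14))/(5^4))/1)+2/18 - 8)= 3213000/2395739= 1.34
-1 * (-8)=8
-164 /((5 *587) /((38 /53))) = -6232 /155555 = -0.04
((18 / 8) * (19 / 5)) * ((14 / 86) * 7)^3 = 20117979 / 1590140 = 12.65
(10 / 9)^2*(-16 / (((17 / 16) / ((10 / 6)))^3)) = -819200000 / 10744731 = -76.24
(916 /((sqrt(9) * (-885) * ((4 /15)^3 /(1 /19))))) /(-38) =17175 /681568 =0.03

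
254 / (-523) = -254 / 523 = -0.49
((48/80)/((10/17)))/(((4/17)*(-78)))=-289/5200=-0.06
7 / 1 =7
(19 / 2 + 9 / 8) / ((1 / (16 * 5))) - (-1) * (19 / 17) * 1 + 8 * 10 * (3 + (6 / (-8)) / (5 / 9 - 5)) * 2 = 1358.12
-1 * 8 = -8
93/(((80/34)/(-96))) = -18972/5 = -3794.40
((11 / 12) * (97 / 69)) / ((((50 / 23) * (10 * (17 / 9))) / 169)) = 180323 / 34000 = 5.30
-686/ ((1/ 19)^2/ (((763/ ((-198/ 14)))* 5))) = 6613386430/ 99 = 66801883.13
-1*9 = -9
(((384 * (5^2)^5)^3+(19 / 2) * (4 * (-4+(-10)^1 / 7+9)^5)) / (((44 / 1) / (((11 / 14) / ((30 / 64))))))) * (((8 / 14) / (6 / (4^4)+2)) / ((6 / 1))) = 181515600000000000000000076000000000 / 1919678733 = 94555196596012922543534830.00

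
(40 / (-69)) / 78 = -20 / 2691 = -0.01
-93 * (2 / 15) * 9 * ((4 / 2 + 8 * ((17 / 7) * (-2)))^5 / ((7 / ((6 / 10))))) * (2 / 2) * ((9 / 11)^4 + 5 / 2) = 82598210153971124832 / 43062475225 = 1918101774.74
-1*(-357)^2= -127449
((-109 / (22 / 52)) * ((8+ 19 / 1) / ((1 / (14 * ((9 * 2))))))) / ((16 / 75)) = -180773775 / 22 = -8216989.77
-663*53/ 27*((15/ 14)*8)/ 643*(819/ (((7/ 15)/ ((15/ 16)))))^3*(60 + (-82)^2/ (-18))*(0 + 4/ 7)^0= 55835002097632265625/ 2304512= 24228557758706.51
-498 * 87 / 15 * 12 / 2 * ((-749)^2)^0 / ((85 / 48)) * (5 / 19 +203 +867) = -16915856832 / 1615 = -10474214.76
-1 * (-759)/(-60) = -253/20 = -12.65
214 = 214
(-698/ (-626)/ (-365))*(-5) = 349/ 22849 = 0.02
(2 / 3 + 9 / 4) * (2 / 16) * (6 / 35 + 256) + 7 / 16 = 563 / 6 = 93.83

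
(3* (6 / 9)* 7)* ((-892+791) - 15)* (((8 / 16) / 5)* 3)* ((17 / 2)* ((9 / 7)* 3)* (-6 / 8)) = 119799 / 10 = 11979.90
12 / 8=1.50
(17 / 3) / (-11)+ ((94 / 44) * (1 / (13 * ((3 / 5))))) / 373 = -54877 / 106678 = -0.51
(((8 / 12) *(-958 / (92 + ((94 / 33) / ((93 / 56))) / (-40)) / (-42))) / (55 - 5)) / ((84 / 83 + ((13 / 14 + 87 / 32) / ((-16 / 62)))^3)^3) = -1271271122165123653195561257084506865664 / 8639988227293086520284816118335819133732562698667965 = -0.00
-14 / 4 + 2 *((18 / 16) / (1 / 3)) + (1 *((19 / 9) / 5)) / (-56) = 8171 / 2520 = 3.24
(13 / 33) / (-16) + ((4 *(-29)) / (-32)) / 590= -0.02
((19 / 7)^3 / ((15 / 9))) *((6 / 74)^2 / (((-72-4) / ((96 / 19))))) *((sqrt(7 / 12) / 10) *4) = -4104 *sqrt(21) / 11739175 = -0.00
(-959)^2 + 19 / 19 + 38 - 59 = 919661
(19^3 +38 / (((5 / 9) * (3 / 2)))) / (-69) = -1501 / 15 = -100.07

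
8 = 8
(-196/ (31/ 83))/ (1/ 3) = -48804/ 31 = -1574.32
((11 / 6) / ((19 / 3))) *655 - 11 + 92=10283 / 38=270.61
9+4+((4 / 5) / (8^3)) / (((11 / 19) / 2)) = 45779 / 3520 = 13.01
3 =3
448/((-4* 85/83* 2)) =-4648/85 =-54.68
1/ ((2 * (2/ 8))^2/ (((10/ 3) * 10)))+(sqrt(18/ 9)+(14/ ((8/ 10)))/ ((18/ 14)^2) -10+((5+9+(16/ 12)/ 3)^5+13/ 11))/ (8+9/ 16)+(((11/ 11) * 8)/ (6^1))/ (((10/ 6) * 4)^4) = 73568.80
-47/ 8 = -5.88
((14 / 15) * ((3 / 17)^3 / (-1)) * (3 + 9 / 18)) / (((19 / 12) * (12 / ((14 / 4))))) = -3087 / 933470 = -0.00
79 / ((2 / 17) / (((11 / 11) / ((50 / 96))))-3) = -32232 / 1199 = -26.88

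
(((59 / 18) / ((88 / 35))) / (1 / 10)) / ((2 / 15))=51625 / 528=97.77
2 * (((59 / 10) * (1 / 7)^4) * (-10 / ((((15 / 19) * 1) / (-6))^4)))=-163.96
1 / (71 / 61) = 61 / 71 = 0.86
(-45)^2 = 2025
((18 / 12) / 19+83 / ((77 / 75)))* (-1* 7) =-236781 / 418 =-566.46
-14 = -14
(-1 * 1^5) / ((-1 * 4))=1 / 4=0.25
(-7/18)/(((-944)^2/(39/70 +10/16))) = -331/641617920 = -0.00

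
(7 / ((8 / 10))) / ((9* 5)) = 7 / 36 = 0.19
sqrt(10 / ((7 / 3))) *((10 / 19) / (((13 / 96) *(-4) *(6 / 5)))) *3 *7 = -600 *sqrt(210) / 247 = -35.20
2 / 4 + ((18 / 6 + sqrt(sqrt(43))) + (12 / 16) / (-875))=43^(1 / 4) + 12247 / 3500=6.06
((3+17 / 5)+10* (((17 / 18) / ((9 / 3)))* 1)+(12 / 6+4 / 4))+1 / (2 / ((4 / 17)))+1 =31363 / 2295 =13.67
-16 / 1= -16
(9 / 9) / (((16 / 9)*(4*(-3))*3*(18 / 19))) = -19 / 1152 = -0.02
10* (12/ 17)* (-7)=-840/ 17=-49.41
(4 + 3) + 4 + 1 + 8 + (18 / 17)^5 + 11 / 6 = 197338675 / 8519142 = 23.16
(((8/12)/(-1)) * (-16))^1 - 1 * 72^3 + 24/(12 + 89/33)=-543057944/1455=-373235.70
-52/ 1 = -52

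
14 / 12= 7 / 6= 1.17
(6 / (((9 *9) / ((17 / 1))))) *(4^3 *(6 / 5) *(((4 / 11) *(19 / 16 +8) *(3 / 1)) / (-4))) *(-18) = 239904 / 55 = 4361.89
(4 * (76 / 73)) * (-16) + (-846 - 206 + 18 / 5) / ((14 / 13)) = -2657569 / 2555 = -1040.14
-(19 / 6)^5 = -318.43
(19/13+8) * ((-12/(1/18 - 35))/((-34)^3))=-3321/40173601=-0.00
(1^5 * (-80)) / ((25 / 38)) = -608 / 5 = -121.60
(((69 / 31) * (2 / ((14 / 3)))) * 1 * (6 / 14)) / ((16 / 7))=621 / 3472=0.18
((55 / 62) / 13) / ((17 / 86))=2365 / 6851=0.35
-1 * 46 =-46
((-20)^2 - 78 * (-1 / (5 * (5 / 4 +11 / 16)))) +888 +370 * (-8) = -257912 / 155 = -1663.95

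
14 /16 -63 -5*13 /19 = -9963 /152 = -65.55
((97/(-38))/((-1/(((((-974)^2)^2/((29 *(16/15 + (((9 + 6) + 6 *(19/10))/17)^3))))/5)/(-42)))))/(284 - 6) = -670153595388118025/2376393075896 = -282004.52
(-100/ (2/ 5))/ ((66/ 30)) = -1250/ 11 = -113.64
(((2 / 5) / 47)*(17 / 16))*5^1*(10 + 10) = 85 / 94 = 0.90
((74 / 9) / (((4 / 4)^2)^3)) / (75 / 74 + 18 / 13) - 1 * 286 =-5867030 / 20763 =-282.57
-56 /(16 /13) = -91 /2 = -45.50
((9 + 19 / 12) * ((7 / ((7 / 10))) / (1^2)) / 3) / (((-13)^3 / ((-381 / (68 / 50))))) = 2016125 / 448188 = 4.50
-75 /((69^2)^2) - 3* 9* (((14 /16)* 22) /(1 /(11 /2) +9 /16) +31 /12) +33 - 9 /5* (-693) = 10142652564281 /19795952340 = 512.36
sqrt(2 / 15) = sqrt(30) / 15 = 0.37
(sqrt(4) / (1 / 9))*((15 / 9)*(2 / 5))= 12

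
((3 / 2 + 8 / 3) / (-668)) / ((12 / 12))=-25 / 4008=-0.01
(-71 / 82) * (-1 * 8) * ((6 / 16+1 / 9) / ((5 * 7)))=71 / 738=0.10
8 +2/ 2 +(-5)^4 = 634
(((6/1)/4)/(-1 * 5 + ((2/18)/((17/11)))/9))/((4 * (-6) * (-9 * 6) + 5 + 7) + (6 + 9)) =-153/673652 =-0.00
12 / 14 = 6 / 7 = 0.86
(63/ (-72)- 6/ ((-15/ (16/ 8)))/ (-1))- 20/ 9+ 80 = 27397/ 360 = 76.10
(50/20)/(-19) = -5/38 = -0.13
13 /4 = 3.25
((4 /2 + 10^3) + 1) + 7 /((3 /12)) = 1031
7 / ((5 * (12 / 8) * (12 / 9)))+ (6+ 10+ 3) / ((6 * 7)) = 121 / 105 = 1.15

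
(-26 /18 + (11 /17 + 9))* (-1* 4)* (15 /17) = -25100 /867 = -28.95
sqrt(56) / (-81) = -2 * sqrt(14) / 81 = -0.09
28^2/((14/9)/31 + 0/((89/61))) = 15624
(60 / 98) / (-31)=-30 / 1519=-0.02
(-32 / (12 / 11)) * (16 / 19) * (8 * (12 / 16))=-2816 / 19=-148.21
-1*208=-208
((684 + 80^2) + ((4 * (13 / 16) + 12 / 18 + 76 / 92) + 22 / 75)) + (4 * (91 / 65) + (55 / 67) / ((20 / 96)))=1093890621 / 154100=7098.58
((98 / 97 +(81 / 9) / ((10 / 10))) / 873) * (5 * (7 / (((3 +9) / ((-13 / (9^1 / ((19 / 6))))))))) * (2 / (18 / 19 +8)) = -31898321 / 932845896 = -0.03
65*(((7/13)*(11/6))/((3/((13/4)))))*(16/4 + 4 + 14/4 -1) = 35035/48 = 729.90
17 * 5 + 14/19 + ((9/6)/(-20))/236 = 15377703/179360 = 85.74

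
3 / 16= 0.19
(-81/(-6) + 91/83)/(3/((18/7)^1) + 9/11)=79959/10873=7.35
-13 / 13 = -1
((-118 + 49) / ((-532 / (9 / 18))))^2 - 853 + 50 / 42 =-2892976181 / 3396288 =-851.81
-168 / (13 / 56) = -723.69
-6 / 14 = -0.43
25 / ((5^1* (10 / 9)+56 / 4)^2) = 2025 / 30976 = 0.07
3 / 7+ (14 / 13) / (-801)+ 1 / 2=135173 / 145782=0.93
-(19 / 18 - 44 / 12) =47 / 18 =2.61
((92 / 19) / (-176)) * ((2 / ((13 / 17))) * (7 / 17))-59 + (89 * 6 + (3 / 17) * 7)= 43990927 / 92378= 476.21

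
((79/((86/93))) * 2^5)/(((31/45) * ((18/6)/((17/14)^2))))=4109580/2107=1950.44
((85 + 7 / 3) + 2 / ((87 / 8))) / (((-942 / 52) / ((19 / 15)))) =-139308 / 22765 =-6.12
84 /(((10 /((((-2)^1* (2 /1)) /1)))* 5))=-168 /25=-6.72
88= 88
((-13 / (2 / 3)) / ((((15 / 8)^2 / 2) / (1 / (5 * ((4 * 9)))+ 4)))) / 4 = -37492 / 3375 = -11.11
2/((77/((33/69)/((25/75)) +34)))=1630/1771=0.92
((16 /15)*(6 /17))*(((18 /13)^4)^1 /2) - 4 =-8031124 /2427685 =-3.31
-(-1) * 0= 0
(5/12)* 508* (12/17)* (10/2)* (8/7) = 101600/119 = 853.78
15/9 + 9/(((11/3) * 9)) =64/33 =1.94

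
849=849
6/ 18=1/ 3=0.33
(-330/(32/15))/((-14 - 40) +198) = -275/256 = -1.07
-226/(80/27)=-3051/40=-76.28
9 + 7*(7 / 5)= 94 / 5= 18.80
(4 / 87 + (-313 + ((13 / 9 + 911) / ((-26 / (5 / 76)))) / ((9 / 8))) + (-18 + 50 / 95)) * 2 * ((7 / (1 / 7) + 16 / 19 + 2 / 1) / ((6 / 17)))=-3230209077815 / 33071571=-97673.29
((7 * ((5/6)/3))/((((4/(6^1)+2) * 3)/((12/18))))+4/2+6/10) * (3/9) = 2983/3240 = 0.92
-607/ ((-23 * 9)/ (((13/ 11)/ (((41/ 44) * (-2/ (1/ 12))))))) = -7891/ 50922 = -0.15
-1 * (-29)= 29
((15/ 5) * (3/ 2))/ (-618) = -3/ 412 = -0.01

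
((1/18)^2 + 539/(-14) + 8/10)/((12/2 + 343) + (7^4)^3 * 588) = -0.00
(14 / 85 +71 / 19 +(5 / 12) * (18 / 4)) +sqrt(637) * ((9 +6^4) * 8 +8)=74633 / 12920 +73136 * sqrt(13)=263701.37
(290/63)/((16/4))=145/126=1.15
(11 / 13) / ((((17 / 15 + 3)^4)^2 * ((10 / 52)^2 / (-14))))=-0.00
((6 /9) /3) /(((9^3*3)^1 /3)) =0.00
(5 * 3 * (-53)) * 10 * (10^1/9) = -26500/3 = -8833.33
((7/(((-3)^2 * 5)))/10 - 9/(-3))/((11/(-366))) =-82777/825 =-100.34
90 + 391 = 481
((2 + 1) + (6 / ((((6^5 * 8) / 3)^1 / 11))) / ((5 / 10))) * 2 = 5195 / 864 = 6.01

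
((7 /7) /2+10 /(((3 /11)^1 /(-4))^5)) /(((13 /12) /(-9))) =507434498 /9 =56381610.89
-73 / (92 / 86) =-3139 / 46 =-68.24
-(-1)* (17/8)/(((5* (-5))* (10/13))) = -221/2000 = -0.11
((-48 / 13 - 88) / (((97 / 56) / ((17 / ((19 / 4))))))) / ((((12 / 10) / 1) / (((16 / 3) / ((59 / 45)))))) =-642.22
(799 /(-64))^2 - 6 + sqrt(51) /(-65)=149.75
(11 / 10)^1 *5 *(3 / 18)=11 / 12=0.92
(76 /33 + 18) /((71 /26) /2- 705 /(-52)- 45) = -8710 /12903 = -0.68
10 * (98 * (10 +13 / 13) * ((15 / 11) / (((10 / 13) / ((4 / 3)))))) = 25480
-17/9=-1.89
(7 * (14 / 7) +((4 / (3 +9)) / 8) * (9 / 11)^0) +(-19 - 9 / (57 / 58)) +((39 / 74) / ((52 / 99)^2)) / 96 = -395754559 / 28075008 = -14.10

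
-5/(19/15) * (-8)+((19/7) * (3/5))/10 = 211083/6650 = 31.74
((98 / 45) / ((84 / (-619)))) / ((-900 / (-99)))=-47663 / 27000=-1.77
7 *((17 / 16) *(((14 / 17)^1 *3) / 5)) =147 / 40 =3.68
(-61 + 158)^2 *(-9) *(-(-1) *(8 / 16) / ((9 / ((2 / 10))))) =-9409 / 10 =-940.90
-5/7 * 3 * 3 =-45/7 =-6.43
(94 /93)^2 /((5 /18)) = 17672 /4805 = 3.68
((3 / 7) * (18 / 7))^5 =459165024 / 282475249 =1.63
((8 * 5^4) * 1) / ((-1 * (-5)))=1000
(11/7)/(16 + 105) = 1/77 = 0.01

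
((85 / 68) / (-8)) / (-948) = 5 / 30336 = 0.00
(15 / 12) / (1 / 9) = 11.25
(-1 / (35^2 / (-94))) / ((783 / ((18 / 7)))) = 188 / 746025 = 0.00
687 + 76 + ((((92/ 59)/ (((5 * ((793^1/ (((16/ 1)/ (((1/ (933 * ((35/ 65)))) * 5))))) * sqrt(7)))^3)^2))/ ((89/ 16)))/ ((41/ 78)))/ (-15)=18514686148410715921142866362783772392457/ 24265643721606245679160881209716796875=763.00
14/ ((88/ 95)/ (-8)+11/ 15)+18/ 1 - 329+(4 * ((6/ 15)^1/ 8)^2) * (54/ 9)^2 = -633533/ 2200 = -287.97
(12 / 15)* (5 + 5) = 8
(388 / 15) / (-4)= -97 / 15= -6.47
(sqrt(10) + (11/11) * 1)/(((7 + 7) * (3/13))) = 1.29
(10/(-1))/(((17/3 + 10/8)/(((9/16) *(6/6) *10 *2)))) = -1350/83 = -16.27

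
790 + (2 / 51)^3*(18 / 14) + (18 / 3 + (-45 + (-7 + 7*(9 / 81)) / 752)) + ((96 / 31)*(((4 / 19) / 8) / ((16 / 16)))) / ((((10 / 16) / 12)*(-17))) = 750.90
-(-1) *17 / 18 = 0.94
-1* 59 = -59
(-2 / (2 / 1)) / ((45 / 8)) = -8 / 45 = -0.18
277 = 277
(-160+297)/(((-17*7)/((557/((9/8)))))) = -610472/1071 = -570.00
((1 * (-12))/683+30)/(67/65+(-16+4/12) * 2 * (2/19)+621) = 37935495/782855966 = 0.05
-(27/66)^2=-81/484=-0.17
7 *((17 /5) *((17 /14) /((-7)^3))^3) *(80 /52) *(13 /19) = -83521 /75138416234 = -0.00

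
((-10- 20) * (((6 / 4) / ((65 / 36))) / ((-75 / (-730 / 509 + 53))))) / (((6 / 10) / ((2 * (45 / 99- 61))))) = -96815088 / 27995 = -3458.30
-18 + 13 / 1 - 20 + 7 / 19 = -468 / 19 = -24.63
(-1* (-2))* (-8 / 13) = -16 / 13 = -1.23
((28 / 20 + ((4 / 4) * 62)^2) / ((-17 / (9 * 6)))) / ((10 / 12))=-366444 / 25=-14657.76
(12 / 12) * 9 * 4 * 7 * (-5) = -1260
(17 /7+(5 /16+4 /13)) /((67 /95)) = 421705 /97552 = 4.32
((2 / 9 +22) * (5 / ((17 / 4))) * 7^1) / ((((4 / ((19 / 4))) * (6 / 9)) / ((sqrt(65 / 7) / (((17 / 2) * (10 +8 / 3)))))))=9.23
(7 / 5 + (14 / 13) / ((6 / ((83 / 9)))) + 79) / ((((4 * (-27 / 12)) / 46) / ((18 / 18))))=-6624322 / 15795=-419.39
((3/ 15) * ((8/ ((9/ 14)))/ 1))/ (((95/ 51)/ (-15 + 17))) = 3808/ 1425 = 2.67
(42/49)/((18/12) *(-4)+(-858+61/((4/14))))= -12/9107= -0.00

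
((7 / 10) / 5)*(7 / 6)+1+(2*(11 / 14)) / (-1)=-857 / 2100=-0.41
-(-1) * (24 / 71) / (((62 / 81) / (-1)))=-972 / 2201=-0.44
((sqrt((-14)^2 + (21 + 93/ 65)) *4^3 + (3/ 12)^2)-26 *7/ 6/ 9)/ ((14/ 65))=-92885/ 6048 + 32 *sqrt(922870)/ 7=4376.24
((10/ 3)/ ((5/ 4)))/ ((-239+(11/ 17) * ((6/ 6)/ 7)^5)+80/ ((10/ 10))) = -0.02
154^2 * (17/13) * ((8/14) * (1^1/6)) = 115192/39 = 2953.64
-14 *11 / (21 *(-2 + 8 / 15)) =5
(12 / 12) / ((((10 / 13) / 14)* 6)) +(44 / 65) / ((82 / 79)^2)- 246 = -158874611 / 655590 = -242.34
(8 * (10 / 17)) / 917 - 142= -2213558 / 15589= -141.99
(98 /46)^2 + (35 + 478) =273778 /529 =517.54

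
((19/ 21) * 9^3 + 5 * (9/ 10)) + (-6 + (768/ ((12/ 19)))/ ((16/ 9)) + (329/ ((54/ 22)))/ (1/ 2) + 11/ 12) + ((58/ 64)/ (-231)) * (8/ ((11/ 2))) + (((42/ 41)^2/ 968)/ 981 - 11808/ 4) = -22475629705057/ 16761056004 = -1340.94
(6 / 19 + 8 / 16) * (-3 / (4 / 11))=-1023 / 152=-6.73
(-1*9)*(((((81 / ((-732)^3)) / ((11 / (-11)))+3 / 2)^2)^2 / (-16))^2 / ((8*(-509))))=457434474806576939969353935081990474216656657723288066343849 / 2067300295774323389614060443463591317105822199869971593085059072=0.00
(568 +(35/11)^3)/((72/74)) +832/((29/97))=4724214323/1389564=3399.78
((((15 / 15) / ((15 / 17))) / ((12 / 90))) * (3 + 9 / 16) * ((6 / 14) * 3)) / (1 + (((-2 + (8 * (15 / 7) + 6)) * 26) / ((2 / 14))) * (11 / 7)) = 8721 / 1354720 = 0.01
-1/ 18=-0.06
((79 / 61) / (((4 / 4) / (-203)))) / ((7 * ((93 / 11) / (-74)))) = 1864874 / 5673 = 328.73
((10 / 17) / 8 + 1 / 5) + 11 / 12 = 607 / 510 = 1.19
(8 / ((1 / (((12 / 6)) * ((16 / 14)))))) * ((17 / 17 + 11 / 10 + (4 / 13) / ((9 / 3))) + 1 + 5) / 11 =29248 / 2145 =13.64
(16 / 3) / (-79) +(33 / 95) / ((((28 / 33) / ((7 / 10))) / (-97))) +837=728706379 / 900600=809.13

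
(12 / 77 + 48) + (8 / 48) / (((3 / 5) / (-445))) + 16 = -59.46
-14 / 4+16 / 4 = 1 / 2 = 0.50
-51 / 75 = -17 / 25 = -0.68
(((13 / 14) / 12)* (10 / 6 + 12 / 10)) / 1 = 559 / 2520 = 0.22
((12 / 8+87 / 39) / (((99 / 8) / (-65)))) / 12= -485 / 297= -1.63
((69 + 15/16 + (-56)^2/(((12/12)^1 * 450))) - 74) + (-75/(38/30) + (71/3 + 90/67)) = -143415001/4582800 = -31.29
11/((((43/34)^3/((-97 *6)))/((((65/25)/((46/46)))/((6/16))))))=-8722972544/397535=-21942.65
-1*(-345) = 345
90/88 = 45/44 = 1.02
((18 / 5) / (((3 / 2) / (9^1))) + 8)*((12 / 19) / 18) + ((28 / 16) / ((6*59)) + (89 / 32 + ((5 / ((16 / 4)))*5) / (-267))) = 60681609 / 15963040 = 3.80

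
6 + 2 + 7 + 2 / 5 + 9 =122 / 5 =24.40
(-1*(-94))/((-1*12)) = -47/6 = -7.83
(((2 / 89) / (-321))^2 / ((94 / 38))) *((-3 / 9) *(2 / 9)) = -152 / 1035742268709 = -0.00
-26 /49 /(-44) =13 /1078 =0.01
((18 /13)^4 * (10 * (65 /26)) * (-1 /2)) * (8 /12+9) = -12684600 /28561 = -444.12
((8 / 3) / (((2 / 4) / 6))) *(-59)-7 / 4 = -7559 / 4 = -1889.75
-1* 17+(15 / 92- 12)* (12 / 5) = -45.41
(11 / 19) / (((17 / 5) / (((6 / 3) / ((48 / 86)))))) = 2365 / 3876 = 0.61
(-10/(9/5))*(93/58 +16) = -25525/261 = -97.80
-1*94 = -94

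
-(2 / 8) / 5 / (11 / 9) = -9 / 220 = -0.04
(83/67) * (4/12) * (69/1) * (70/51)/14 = 9545/3417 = 2.79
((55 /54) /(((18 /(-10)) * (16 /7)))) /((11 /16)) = -0.36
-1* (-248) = 248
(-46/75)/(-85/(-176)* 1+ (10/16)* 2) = -8096/22875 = -0.35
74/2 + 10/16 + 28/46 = 7035/184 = 38.23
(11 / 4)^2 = 121 / 16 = 7.56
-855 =-855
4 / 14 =2 / 7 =0.29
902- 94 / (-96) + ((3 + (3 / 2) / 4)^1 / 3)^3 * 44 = 370801 / 384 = 965.63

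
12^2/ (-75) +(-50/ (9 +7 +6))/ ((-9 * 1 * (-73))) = -347521/ 180675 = -1.92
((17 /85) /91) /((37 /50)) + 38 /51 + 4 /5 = 1329148 /858585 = 1.55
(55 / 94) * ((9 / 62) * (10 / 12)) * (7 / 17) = 5775 / 198152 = 0.03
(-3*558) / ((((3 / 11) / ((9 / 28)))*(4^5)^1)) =-27621 / 14336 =-1.93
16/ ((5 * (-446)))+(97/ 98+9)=1090801/ 109270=9.98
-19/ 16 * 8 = -19/ 2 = -9.50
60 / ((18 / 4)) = 40 / 3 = 13.33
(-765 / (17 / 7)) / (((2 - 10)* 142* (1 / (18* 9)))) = 25515 / 568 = 44.92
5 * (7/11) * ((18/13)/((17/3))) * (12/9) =2520/2431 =1.04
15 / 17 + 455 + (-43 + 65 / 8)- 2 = 56985 / 136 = 419.01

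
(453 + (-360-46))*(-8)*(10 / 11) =-3760 / 11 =-341.82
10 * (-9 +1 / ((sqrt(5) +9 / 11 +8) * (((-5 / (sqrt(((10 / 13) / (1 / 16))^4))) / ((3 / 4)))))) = -43720410 / 371969 +1161600 * sqrt(5) / 371969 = -110.55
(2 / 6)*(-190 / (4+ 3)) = -190 / 21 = -9.05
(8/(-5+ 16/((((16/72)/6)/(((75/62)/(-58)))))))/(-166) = 0.00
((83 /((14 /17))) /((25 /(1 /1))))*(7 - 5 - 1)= 1411 /350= 4.03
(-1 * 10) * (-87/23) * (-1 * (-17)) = 14790/23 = 643.04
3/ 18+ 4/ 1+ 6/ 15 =137/ 30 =4.57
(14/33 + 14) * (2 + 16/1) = 2856/11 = 259.64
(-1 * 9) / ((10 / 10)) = -9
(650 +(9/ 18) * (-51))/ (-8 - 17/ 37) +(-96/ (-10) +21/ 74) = -3702382/ 57905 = -63.94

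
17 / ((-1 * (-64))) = 17 / 64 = 0.27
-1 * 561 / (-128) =561 / 128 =4.38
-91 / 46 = -1.98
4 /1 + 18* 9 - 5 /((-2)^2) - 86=315 /4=78.75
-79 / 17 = -4.65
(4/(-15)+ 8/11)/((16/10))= 0.29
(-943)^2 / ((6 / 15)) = 4446245 / 2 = 2223122.50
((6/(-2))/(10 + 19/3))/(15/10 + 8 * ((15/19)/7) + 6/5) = -570/11179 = -0.05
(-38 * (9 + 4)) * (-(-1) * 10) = -4940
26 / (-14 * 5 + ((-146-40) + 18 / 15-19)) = -130 / 1369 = -0.09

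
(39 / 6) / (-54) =-13 / 108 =-0.12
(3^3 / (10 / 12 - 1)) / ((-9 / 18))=324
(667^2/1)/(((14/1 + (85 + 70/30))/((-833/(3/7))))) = -2594147759/304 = -8533380.79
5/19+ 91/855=0.37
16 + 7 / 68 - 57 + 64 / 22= -28415 / 748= -37.99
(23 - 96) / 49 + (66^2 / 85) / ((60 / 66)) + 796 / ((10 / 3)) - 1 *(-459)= 15674602 / 20825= 752.68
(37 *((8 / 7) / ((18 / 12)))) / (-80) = -37 / 105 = -0.35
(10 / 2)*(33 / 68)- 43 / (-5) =3749 / 340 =11.03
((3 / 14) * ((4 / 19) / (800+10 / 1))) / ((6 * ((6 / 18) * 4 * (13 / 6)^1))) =1 / 311220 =0.00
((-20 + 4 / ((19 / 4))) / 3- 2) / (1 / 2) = -956 / 57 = -16.77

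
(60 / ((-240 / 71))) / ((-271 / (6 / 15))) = 71 / 2710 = 0.03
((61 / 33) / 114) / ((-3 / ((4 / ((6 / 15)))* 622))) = -189710 / 5643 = -33.62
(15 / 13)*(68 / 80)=51 / 52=0.98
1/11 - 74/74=-10/11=-0.91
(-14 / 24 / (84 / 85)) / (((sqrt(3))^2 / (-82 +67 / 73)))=167705 / 10512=15.95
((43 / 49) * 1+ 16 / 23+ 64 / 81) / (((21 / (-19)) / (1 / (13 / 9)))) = -4099079 / 2769039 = -1.48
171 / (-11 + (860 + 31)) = 171 / 880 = 0.19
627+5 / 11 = 6902 / 11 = 627.45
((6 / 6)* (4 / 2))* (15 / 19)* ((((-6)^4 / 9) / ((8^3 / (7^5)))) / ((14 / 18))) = 9596.10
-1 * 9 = -9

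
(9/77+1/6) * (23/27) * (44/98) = 0.11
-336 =-336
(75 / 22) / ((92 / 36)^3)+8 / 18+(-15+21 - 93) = -208025971 / 2409066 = -86.35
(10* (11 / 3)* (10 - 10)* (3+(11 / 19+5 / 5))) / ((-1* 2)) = 0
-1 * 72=-72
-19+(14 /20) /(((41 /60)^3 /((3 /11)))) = -13950889 /758131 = -18.40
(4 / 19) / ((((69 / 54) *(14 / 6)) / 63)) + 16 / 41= 86696 / 17917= 4.84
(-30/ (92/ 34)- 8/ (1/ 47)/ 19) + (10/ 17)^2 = -3855777/ 126293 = -30.53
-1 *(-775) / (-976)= -775 / 976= -0.79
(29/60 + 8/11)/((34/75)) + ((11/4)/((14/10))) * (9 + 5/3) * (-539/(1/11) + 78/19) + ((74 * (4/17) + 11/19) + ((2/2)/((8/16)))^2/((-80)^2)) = -14817543682787/119380800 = -124119.99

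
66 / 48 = 11 / 8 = 1.38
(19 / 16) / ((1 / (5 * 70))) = 3325 / 8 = 415.62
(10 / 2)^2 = 25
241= 241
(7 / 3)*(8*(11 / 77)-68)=-156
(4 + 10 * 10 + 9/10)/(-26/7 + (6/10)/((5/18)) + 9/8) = -146860/601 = -244.36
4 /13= 0.31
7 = 7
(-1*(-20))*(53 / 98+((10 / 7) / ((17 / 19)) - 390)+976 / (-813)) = -5269695430 / 677229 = -7781.26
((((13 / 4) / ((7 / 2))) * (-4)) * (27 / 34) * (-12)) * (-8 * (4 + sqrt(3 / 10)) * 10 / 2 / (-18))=936 * sqrt(30) / 119 + 37440 / 119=357.70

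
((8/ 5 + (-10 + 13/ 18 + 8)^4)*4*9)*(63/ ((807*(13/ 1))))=15673091/ 16995420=0.92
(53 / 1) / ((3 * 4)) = 53 / 12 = 4.42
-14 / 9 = -1.56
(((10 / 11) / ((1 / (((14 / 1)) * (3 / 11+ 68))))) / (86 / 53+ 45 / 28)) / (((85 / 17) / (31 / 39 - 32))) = -37977156784 / 22618167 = -1679.06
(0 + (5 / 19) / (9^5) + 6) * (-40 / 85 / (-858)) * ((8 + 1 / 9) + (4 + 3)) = 215410912 / 4331775591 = 0.05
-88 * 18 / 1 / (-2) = 792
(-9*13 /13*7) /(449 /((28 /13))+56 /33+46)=-58212 /236693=-0.25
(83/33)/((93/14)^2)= 16268/285417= 0.06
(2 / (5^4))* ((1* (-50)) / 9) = -4 / 225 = -0.02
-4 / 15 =-0.27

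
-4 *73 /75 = -292 /75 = -3.89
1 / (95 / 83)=83 / 95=0.87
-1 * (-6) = 6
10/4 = 5/2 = 2.50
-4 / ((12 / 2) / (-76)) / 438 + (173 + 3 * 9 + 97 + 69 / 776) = 151524413 / 509832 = 297.20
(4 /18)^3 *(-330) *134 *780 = -30659200 /81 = -378508.64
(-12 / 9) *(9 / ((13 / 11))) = -132 / 13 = -10.15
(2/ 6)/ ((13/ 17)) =17/ 39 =0.44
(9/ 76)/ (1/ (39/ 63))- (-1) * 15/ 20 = 219/ 266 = 0.82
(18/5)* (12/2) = 108/5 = 21.60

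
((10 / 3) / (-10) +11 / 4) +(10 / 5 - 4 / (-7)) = 4.99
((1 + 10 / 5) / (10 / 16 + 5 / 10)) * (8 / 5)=64 / 15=4.27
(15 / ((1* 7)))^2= 225 / 49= 4.59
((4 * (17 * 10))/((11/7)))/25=952/55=17.31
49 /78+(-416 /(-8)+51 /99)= 15199 /286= 53.14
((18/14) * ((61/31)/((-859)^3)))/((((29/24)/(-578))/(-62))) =-15231456/128669475137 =-0.00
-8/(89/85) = -680/89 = -7.64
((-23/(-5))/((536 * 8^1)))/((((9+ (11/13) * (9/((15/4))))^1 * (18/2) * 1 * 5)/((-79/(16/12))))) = -23621/184469760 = -0.00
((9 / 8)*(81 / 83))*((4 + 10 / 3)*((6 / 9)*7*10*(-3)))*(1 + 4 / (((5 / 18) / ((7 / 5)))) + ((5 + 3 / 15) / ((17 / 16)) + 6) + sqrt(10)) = -39694.82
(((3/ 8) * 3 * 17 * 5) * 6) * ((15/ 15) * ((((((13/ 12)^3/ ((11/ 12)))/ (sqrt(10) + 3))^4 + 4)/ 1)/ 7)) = 1429963569815034325/ 6528523567104 - 37626407472806815 * sqrt(10)/ 544043630592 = 328.07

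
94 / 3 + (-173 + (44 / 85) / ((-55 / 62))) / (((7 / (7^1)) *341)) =13401631 / 434775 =30.82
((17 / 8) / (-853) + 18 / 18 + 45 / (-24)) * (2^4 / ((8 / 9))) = -13473 / 853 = -15.79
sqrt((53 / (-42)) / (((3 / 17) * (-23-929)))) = sqrt(53) / 84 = 0.09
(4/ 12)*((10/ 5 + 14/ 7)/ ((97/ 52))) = 208/ 291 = 0.71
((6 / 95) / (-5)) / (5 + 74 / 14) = -7 / 5700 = -0.00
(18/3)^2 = 36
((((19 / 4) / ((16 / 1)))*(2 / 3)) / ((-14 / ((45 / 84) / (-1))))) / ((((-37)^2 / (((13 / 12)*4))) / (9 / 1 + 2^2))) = 0.00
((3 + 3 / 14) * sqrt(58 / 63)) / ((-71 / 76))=-570 * sqrt(406) / 3479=-3.30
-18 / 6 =-3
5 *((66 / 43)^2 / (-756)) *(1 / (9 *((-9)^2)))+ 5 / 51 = 47166950 / 481207797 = 0.10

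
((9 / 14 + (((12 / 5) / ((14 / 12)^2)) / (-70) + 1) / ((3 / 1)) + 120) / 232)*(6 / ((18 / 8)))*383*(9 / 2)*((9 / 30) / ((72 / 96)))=2383712719 / 2486750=958.57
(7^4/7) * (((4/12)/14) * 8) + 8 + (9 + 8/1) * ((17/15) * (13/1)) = 323.80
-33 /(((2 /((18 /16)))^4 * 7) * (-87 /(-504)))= -649539 /237568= -2.73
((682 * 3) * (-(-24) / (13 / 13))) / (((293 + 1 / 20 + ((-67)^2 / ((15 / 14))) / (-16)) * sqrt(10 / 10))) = 5892480 / 3743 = 1574.27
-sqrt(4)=-2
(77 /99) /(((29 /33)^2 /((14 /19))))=11858 /15979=0.74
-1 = -1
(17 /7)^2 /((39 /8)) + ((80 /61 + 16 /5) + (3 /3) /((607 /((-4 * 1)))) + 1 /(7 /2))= 2122912762 /353792985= 6.00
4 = 4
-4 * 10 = -40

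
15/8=1.88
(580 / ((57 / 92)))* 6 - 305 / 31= 3302525 / 589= 5607.00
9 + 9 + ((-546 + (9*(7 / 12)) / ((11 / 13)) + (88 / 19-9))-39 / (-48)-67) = -1980823 / 3344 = -592.35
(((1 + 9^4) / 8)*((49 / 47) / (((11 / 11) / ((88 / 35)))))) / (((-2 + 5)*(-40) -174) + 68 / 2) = -252637 / 30550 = -8.27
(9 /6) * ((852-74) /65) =1167 /65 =17.95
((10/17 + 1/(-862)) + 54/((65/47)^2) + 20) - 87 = -2363816331/61913150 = -38.18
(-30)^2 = 900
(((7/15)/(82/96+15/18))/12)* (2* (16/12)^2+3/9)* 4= 784/2187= 0.36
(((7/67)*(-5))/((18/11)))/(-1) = 385/1206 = 0.32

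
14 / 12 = 7 / 6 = 1.17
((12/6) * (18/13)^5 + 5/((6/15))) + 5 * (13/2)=20487321/371293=55.18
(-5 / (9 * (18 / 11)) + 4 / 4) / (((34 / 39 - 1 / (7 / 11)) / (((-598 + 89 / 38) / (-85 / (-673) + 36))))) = 16480797515 / 1058782524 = 15.57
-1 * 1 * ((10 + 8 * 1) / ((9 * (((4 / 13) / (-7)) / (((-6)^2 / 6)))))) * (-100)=-27300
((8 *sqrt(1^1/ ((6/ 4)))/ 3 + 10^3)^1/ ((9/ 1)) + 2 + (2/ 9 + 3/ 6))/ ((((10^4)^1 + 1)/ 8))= 64 *sqrt(6)/ 810081 + 2732/ 30003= 0.09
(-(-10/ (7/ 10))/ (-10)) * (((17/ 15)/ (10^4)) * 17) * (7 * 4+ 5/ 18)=-147101/ 1890000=-0.08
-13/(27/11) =-143/27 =-5.30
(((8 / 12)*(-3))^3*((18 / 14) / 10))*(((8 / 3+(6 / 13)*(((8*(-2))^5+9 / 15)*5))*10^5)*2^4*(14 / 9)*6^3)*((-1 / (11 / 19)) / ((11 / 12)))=-2521275372652714.56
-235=-235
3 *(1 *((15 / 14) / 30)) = 3 / 28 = 0.11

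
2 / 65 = 0.03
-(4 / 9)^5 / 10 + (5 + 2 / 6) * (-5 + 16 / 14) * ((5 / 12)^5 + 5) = -13639290851 / 132269760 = -103.12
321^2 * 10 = 1030410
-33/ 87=-11/ 29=-0.38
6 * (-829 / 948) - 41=-7307 / 158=-46.25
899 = 899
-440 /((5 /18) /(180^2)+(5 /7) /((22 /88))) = -359251200 /2332807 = -154.00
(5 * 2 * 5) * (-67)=-3350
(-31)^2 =961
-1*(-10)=10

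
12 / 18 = 2 / 3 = 0.67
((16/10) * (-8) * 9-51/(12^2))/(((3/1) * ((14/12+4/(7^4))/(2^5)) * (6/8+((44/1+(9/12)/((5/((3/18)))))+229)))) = -2130781856/552948843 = -3.85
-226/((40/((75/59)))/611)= -1035645/236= -4388.33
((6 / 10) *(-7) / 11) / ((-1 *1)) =21 / 55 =0.38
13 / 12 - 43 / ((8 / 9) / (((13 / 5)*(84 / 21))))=-30121 / 60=-502.02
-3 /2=-1.50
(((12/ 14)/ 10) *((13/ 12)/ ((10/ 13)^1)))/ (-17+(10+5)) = -169/ 2800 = -0.06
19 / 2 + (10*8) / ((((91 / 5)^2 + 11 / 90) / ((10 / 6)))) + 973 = 293127045 / 298226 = 982.90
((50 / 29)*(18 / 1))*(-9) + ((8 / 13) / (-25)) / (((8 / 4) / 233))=-2659528 / 9425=-282.18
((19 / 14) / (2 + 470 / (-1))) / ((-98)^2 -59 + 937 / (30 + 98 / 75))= -11153 / 36825409530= -0.00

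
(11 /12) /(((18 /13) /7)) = 1001 /216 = 4.63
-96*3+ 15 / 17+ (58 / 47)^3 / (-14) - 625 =-11270814518 / 12354937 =-912.25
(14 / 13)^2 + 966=163450 / 169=967.16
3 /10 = 0.30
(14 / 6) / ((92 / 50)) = 175 / 138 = 1.27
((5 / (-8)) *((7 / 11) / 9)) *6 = -35 / 132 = -0.27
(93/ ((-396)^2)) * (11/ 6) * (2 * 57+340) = 7037/ 14256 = 0.49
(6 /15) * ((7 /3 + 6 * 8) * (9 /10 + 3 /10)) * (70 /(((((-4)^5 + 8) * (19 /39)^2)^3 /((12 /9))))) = -1239770718459 /7709438628833840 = -0.00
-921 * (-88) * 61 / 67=4943928 / 67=73789.97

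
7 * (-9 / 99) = -7 / 11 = -0.64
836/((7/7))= 836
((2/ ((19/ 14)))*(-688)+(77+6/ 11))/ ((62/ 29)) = -5675213/ 12958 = -437.97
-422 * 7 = -2954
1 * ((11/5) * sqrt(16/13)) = 44 * sqrt(13)/65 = 2.44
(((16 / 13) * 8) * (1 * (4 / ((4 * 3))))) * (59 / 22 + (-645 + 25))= -289728 / 143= -2026.07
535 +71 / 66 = 35381 / 66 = 536.08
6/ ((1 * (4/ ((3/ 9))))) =1/ 2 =0.50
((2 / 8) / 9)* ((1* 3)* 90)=15 / 2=7.50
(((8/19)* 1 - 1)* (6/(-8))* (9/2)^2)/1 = 2673/304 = 8.79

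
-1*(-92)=92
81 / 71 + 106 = 7607 / 71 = 107.14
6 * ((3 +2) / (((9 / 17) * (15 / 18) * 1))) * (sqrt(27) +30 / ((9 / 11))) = 204 * sqrt(3) +7480 / 3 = 2846.67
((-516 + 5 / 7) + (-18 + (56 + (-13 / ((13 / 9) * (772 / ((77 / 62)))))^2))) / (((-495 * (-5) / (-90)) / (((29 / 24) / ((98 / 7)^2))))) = 221968967784397 / 2074512359377920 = 0.11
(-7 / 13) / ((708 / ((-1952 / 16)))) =427 / 4602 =0.09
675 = 675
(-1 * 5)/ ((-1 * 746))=5/ 746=0.01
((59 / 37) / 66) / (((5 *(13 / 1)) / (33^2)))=1947 / 4810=0.40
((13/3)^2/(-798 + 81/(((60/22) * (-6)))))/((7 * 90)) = -338/9105453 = -0.00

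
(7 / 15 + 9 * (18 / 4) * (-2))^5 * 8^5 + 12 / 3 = -84291659936847472324 / 759375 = -111001362879799.14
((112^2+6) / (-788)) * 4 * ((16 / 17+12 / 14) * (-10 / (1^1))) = 26857000 / 23443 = 1145.63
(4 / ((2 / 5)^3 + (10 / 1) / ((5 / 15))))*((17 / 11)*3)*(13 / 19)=165750 / 392711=0.42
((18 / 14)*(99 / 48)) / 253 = 27 / 2576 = 0.01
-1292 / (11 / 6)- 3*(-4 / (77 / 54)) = -53616 / 77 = -696.31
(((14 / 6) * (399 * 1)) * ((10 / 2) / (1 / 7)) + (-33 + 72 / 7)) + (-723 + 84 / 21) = 222903 / 7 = 31843.29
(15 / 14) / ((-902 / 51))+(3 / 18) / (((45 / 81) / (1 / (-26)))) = -14799 / 205205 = -0.07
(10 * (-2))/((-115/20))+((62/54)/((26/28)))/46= 28297/8073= 3.51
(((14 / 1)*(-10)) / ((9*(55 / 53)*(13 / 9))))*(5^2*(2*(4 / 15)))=-59360 / 429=-138.37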